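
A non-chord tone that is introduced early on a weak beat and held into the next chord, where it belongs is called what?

Approach: ahead of the chord change (typically by step), so it is dissonant against the current harmony. Departure: none — the same pitch is restated or held and is a chord tone of the new harmony.
Dissonant first, consonant once the harmony catches up: the note simply arrives early — an anticipation. (The reverse timing, consonant first and dissonant after the change, would be a suspension or retardation.)

Anticipation.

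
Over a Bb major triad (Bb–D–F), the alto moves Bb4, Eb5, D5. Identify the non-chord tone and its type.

The harmony at that moment is Bb major triad (Bb, D, F); Eb5 is not a chord tone.
It is approached by leap up from Bb4 and left by step down to D5.
Leap in, step out — an appoggiatura.

Eb5 is an appoggiatura.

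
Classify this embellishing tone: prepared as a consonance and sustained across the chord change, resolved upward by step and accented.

Retardation.

Approach: by preparation — the pitch is first a chord tone, then held (tied or repeated) while the harmony changes under it. Departure: up by step. Metric position: strong.
A prepared dissonance that resolves upward by step — a retardation. (The same figure resolving downward would be a suspension.)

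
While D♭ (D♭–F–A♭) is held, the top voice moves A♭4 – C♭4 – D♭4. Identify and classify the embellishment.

The harmony at that moment is D♭ major triad (D♭, F, A♭); C♭4 is not a chord tone.
It is approached by leap down from A♭4 and left by step up to D♭4.
Leap in, step out — an appoggiatura.

C♭4 is an appoggiatura.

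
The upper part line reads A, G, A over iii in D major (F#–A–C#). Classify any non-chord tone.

The harmony at that moment is F# minor triad (F#, A, C#); G is not a chord tone.
It is approached by step down from A and left by step up to A.
Step away and step back to the same note — a neighbor tone (lower neighbor).

G is a neighbor tone.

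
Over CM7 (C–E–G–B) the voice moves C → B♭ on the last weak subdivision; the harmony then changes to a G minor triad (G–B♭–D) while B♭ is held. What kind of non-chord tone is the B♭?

The harmony at that moment is C major seventh chord (C, E, G, B); B♭ is not a chord tone.
It is approached by step down from C and then sustained as the same pitch into the next harmony.
Arriving early and becoming a chord tone when the harmony changes — an anticipation.

B♭ is an anticipation.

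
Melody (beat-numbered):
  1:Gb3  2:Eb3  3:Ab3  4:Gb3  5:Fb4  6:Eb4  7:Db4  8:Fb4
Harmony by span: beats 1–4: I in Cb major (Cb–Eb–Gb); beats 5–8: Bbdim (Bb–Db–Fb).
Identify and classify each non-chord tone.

Ab3 (beat 3) — appoggiatura; Eb4 (beat 6) — passing tone.

The harmony at that moment is Cb major triad (Cb, Eb, Gb); Ab3 is not a chord tone.
It is approached by leap up from Eb3 and left by step down to Gb3.
Leap in, step out — an appoggiatura.
The harmony at that moment is Bb diminished triad (Bb, Db, Fb); Eb4 is not a chord tone.
It is approached by step down from Fb4 and left by step down to Db4.
Step in, step out in the same direction — a passing tone.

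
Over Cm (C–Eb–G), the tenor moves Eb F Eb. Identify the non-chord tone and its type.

The harmony at that moment is C minor triad (C, Eb, G); F is not a chord tone.
It is approached by step up from Eb and left by step down to Eb.
Step away and step back to the same note — a neighbor tone (upper neighbor).

F is a neighbor tone.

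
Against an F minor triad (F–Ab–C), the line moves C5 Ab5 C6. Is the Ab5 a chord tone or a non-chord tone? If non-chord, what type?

Chord tone (the third of F minor triad).

F minor triad contains F, Ab, C; Ab is the third, so it is a chord tone.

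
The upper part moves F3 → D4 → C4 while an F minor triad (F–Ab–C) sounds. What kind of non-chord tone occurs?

The harmony at that moment is F minor triad (F, Ab, C); D4 is not a chord tone.
It is approached by leap up from F3 and left by step down to C4.
Leap in, step out — an appoggiatura.

D4 is an appoggiatura.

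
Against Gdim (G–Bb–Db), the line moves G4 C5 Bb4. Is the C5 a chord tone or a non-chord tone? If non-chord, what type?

Non-chord tone — an appoggiatura.

The harmony at that moment is G diminished triad (G, Bb, Db); C5 is not a chord tone.
It is approached by leap up from G4 and left by step down to Bb4.
Leap in, step out — an appoggiatura.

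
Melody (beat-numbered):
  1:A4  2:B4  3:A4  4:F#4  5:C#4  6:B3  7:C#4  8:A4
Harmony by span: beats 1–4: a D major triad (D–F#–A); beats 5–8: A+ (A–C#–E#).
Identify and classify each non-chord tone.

The harmony at that moment is D major triad (D, F#, A); B4 is not a chord tone.
It is approached by step up from A4 and left by step down to A4.
Step away and step back to the same note — a neighbor tone (upper neighbor).
The harmony at that moment is A augmented triad (A, C#, E#); B3 is not a chord tone.
It is approached by step down from C#4 and left by step up to C#4.
Step away and step back to the same note — a neighbor tone (lower neighbor).

B4 (beat 2) — neighbor tone; B3 (beat 6) — neighbor tone.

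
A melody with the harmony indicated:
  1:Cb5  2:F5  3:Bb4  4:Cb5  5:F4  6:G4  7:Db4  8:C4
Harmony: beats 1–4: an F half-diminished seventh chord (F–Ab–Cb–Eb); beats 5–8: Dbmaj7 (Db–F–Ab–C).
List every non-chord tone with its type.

Bb4 (beat 3) — appoggiatura; G4 (beat 6) — escape tone.

The harmony at that moment is F half-diminished seventh chord (F, Ab, Cb, Eb); Bb4 is not a chord tone.
It is approached by leap down from F5 and left by step up to Cb5.
Leap in, step out — an appoggiatura.
The harmony at that moment is Db major seventh chord (Db, F, Ab, C); G4 is not a chord tone.
It is approached by step up from F4 and left by leap down to Db4.
Step in, leap out — an escape tone.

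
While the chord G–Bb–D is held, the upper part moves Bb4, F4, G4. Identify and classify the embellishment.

F4 is an appoggiatura.

The harmony at that moment is G minor triad (G, Bb, D); F4 is not a chord tone.
It is approached by leap down from Bb4 and left by step up to G4.
Leap in, step out — an appoggiatura.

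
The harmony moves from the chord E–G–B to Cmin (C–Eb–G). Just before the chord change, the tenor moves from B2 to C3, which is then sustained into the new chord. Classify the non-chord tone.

The harmony at that moment is E minor triad (E, G, B); C3 is not a chord tone.
It is approached by step up from B2 and then sustained as the same pitch into the next harmony.
Arriving early and becoming a chord tone when the harmony changes — an anticipation.

C3 is an anticipation.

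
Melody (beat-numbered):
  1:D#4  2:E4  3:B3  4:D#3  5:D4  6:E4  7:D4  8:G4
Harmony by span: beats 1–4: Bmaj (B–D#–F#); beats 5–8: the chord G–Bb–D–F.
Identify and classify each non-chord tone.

The harmony at that moment is B major triad (B, D#, F#); E4 is not a chord tone.
It is approached by step up from D#4 and left by leap down to B3.
Step in, leap out — an escape tone.
The harmony at that moment is G minor seventh chord (G, Bb, D, F); E4 is not a chord tone.
It is approached by step up from D4 and left by step down to D4.
Step away and step back to the same note — a neighbor tone (upper neighbor).

E4 (beat 2) — escape tone; E4 (beat 6) — neighbor tone.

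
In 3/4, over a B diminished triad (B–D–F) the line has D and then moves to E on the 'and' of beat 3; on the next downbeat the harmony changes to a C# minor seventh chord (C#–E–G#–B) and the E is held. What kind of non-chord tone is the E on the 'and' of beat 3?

The harmony at that moment is B diminished triad (B, D, F); E is not a chord tone.
It is approached by step up from D and then sustained as the same pitch into the next harmony.
Arriving early and becoming a chord tone when the harmony changes — an anticipation.

Anticipation.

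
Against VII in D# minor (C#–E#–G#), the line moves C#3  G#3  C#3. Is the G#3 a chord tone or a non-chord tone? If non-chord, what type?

Chord tone (the fifth of C# major triad).

C# major triad contains C#, E#, G#; G# is the fifth, so it is a chord tone.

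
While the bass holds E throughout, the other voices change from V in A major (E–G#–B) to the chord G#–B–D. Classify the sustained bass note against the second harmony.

The harmony at that moment is G# diminished triad (G#, B, D); E is not a chord tone.
It is held over (the same pitch as the preceding E) and then sustained as the same pitch into the next harmony.
Sustained through a change of harmony — a pedal tone.

Pedal tone (pedal point).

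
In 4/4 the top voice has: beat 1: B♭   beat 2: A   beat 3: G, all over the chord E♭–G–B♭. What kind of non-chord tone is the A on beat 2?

Passing tone.

The harmony at that moment is E♭ major triad (E♭, G, B♭); A is not a chord tone.
It is approached by step down from B♭ and left by step down to G.
Step in, step out in the same direction — a passing tone.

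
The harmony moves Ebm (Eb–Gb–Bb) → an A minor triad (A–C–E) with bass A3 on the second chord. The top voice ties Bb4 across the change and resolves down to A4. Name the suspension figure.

9–8 suspension.

At the second chord the bass is A3. The suspended Bb4 lies a ninth above the bass; after resolving down by step to A4, the interval above the bass becomes an octave.
Suspension figures are named by those two intervals: 9–8.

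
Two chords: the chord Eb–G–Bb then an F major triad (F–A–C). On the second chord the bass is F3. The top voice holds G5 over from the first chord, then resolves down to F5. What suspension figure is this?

9–8 suspension.

At the second chord the bass is F3. The suspended G5 lies a ninth above the bass; after resolving down by step to F5, the interval above the bass becomes an octave.
Suspension figures are named by those two intervals: 9–8.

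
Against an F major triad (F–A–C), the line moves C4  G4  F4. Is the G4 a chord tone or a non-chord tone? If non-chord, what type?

The harmony at that moment is F major triad (F, A, C); G4 is not a chord tone.
It is approached by leap up from C4 and left by step down to F4.
Leap in, step out — an appoggiatura.

Non-chord tone — an appoggiatura.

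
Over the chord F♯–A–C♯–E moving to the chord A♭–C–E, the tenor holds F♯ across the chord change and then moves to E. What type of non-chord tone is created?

The harmony at that moment is A♭ augmented triad (A♭, C, E); F♯ is not a chord tone.
It is held over (the same pitch as the preceding F♯) and left by step down to E.
Held over from the previous chord and resolving down by step — a suspension.

F♯ is a suspension.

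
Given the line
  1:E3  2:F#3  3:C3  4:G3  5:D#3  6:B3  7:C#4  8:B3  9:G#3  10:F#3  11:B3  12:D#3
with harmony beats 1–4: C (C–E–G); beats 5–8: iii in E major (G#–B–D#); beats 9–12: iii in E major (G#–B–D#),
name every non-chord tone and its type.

F#3 (beat 2) — escape tone; C#4 (beat 7) — neighbor tone; F#3 (beat 10) — escape tone.

The harmony at that moment is C major triad (C, E, G); F#3 is not a chord tone.
It is approached by step up from E3 and left by leap down to C3.
Step in, leap out — an escape tone.
The harmony at that moment is G# minor triad (G#, B, D#); C#4 is not a chord tone.
It is approached by step up from B3 and left by step down to B3.
Step away and step back to the same note — a neighbor tone (upper neighbor).
The harmony at that moment is G# minor triad (G#, B, D#); F#3 is not a chord tone.
It is approached by step down from G#3 and left by leap up to B3.
Step in, leap out — an escape tone.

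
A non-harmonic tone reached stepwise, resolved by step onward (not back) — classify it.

Approach: by step. Departure: by step, continuing in the same direction.
Stepwise on both sides with no change of direction means the note fills in the space between two different chord tones — a passing tone. (Had it turned back to its starting note it would be a neighbor tone instead.)

Passing tone.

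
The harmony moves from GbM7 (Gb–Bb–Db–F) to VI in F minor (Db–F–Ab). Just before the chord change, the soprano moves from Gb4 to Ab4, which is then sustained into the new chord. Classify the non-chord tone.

The harmony at that moment is Gb major seventh chord (Gb, Bb, Db, F); Ab4 is not a chord tone.
It is approached by step up from Gb4 and then sustained as the same pitch into the next harmony.
Arriving early and becoming a chord tone when the harmony changes — an anticipation.

Ab4 is an anticipation.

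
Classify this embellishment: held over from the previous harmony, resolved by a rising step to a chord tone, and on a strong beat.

Retardation.

Approach: by preparation — the pitch is first a chord tone, then held (tied or repeated) while the harmony changes under it. Departure: up by step. Metric position: strong.
A prepared dissonance that resolves upward by step — a retardation. (The same figure resolving downward would be a suspension.)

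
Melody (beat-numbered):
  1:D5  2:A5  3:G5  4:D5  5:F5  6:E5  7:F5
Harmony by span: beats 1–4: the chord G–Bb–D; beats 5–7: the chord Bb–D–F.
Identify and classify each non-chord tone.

The harmony at that moment is G minor triad (G, Bb, D); A5 is not a chord tone.
It is approached by leap up from D5 and left by step down to G5.
Leap in, step out — an appoggiatura.
The harmony at that moment is Bb major triad (Bb, D, F); E5 is not a chord tone.
It is approached by step down from F5 and left by step up to F5.
Step away and step back to the same note — a neighbor tone (lower neighbor).

A5 (beat 2) — appoggiatura; E5 (beat 6) — neighbor tone.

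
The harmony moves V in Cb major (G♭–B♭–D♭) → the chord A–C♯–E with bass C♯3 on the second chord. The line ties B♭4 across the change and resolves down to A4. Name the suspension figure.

7–6 suspension.

At the second chord the bass is C♯3. The suspended B♭4 lies a seventh above the bass; after resolving down by step to A4, the interval above the bass becomes a sixth.
Suspension figures are named by those two intervals: 7–6.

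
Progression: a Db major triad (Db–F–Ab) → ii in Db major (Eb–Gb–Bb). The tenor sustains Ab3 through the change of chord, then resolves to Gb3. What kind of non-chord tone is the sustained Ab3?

The harmony at that moment is Eb minor triad (Eb, Gb, Bb); Ab3 is not a chord tone.
It is held over (the same pitch as the preceding Ab3) and left by step down to Gb3.
Held over from the previous chord and resolving down by step — a suspension.

Ab3 is a suspension.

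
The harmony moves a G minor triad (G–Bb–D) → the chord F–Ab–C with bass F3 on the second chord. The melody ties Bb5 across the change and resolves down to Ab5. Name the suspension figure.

4–3 suspension.

At the second chord the bass is F3. The suspended Bb5 lies a fourth above the bass; after resolving down by step to Ab5, the interval above the bass becomes a third.
Suspension figures are named by those two intervals: 4–3.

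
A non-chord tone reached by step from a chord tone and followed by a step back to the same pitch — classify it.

Approach: by step. Departure: by step in the opposite direction, back to the starting pitch.
Stepwise on both sides but reversing to return to the same chord tone — a neighbor tone. (Had it continued onward in the same direction it would be a passing tone instead.)

Neighbor tone.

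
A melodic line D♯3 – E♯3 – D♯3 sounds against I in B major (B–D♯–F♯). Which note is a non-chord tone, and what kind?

E♯3 is a neighbor tone.

The harmony at that moment is B major triad (B, D♯, F♯); E♯3 is not a chord tone.
It is approached by step up from D♯3 and left by step down to D♯3.
Step away and step back to the same note — a neighbor tone (upper neighbor).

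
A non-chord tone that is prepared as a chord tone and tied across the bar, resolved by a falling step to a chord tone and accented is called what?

Suspension.

Approach: by preparation — the pitch is first a chord tone, then held (tied or repeated) while the harmony changes under it. Departure: down by step. Metric position: strong.
A prepared dissonance that resolves downward by step — a suspension. (The same figure resolving upward would be a retardation.)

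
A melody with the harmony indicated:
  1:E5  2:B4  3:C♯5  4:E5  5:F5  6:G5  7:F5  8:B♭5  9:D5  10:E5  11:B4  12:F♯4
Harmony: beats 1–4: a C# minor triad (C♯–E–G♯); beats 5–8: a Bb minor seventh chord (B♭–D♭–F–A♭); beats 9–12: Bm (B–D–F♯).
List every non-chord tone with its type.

The harmony at that moment is C♯ minor triad (C♯, E, G♯); B4 is not a chord tone.
It is approached by leap down from E5 and left by step up to C♯5.
Leap in, step out — an appoggiatura.
The harmony at that moment is B♭ minor seventh chord (B♭, D♭, F, A♭); G5 is not a chord tone.
It is approached by step up from F5 and left by step down to F5.
Step away and step back to the same note — a neighbor tone (upper neighbor).
The harmony at that moment is B minor triad (B, D, F♯); E5 is not a chord tone.
It is approached by step up from D5 and left by leap down to B4.
Step in, leap out — an escape tone.

B4 (beat 2) — appoggiatura; G5 (beat 6) — neighbor tone; E5 (beat 10) — escape tone.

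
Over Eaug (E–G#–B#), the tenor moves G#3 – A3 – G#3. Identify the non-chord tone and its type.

The harmony at that moment is E augmented triad (E, G#, B#); A3 is not a chord tone.
It is approached by step up from G#3 and left by step down to G#3.
Step away and step back to the same note — a neighbor tone (upper neighbor).

A3 is a neighbor tone.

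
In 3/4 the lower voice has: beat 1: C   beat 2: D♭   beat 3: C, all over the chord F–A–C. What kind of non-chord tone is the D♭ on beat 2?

Upper neighbor tone.

The harmony at that moment is F major triad (F, A, C); D♭ is not a chord tone.
It is approached by step up from C and left by step down to C.
Step away and step back to the same note — a neighbor tone (upper neighbor).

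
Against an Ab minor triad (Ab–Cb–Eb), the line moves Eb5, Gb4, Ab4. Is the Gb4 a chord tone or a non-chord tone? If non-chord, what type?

The harmony at that moment is Ab minor triad (Ab, Cb, Eb); Gb4 is not a chord tone.
It is approached by leap down from Eb5 and left by step up to Ab4.
Leap in, step out — an appoggiatura.

Non-chord tone — an appoggiatura.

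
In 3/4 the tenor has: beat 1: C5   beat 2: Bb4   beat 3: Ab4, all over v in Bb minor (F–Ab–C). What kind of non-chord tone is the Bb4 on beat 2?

The harmony at that moment is F minor triad (F, Ab, C); Bb4 is not a chord tone.
It is approached by step down from C5 and left by step down to Ab4.
Step in, step out in the same direction — a passing tone.

Passing tone.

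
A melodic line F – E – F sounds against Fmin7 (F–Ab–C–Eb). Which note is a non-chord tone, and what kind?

The harmony at that moment is F minor seventh chord (F, Ab, C, Eb); E is not a chord tone.
It is approached by step down from F and left by step up to F.
Step away and step back to the same note — a neighbor tone (lower neighbor).

E is a neighbor tone.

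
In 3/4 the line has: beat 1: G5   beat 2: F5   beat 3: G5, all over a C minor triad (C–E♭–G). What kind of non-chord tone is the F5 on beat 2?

Lower neighbor tone.

The harmony at that moment is C minor triad (C, E♭, G); F5 is not a chord tone.
It is approached by step down from G5 and left by step up to G5.
Step away and step back to the same note — a neighbor tone (lower neighbor).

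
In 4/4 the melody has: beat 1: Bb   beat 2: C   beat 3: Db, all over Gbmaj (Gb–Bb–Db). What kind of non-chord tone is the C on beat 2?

Passing tone.

The harmony at that moment is Gb major triad (Gb, Bb, Db); C is not a chord tone.
It is approached by step up from Bb and left by step up to Db.
Step in, step out in the same direction — a passing tone.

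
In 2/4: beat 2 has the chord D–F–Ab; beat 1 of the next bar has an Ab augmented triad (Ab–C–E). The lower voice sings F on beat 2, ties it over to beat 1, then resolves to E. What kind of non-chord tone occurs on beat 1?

The harmony at that moment is Ab augmented triad (Ab, C, E); F is not a chord tone.
It is held over (the same pitch as the preceding F) and left by step down to E.
Held over from the previous chord and resolving down by step — a suspension.

Suspension.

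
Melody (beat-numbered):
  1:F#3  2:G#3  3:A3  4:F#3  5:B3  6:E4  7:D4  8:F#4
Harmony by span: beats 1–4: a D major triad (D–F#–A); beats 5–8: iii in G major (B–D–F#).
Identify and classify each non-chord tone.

G#3 (beat 2) — passing tone; E4 (beat 6) — appoggiatura.

The harmony at that moment is D major triad (D, F#, A); G#3 is not a chord tone.
It is approached by step up from F#3 and left by step up to A3.
Step in, step out in the same direction — a passing tone.
The harmony at that moment is B minor triad (B, D, F#); E4 is not a chord tone.
It is approached by leap up from B3 and left by step down to D4.
Leap in, step out — an appoggiatura.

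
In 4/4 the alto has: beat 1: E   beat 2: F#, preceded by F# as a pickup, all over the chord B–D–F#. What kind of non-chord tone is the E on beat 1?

Lower neighbor tone.

The harmony at that moment is B minor triad (B, D, F#); E is not a chord tone.
It is approached by step down from F# and left by step up to F#.
Step away and step back to the same note — a neighbor tone (lower neighbor).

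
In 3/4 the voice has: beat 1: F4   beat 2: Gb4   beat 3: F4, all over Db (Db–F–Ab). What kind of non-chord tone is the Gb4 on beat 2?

Upper neighbor tone.

The harmony at that moment is Db major triad (Db, F, Ab); Gb4 is not a chord tone.
It is approached by step up from F4 and left by step down to F4.
Step away and step back to the same note — a neighbor tone (upper neighbor).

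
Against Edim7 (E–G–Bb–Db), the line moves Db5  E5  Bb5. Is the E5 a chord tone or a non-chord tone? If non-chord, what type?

Chord tone (the root of E diminished seventh chord).

E diminished seventh chord contains E, G, Bb, Db; E is the root, so it is a chord tone.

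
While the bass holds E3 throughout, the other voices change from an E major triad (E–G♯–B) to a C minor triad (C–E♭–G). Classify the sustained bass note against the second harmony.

Pedal tone (pedal point).

The harmony at that moment is C minor triad (C, E♭, G); E3 is not a chord tone.
It is held over (the same pitch as the preceding E3) and then sustained as the same pitch into the next harmony.
Sustained through a change of harmony — a pedal tone.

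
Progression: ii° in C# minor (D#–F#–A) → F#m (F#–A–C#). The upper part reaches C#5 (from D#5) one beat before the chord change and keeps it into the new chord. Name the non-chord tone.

C#5 is an anticipation.

The harmony at that moment is D# diminished triad (D#, F#, A); C#5 is not a chord tone.
It is approached by step down from D#5 and then sustained as the same pitch into the next harmony.
Arriving early and becoming a chord tone when the harmony changes — an anticipation.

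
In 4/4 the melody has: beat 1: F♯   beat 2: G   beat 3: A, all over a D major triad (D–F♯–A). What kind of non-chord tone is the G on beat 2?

Passing tone.

The harmony at that moment is D major triad (D, F♯, A); G is not a chord tone.
It is approached by step up from F♯ and left by step up to A.
Step in, step out in the same direction — a passing tone.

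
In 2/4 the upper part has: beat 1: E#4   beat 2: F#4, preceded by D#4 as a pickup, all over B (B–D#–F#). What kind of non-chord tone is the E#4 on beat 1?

The harmony at that moment is B major triad (B, D#, F#); E#4 is not a chord tone.
It is approached by step up from D#4 and left by step up to F#4.
Step in, step out in the same direction — a passing tone.

Passing tone.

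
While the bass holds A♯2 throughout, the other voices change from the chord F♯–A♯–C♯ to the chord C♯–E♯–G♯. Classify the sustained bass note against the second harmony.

Pedal tone (pedal point).

The harmony at that moment is C♯ major triad (C♯, E♯, G♯); A♯2 is not a chord tone.
It is held over (the same pitch as the preceding A♯2) and then sustained as the same pitch into the next harmony.
Sustained through a change of harmony — a pedal tone.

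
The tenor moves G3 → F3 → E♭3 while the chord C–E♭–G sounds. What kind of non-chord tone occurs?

F3 is a passing tone.

The harmony at that moment is C minor triad (C, E♭, G); F3 is not a chord tone.
It is approached by step down from G3 and left by step down to E♭3.
Step in, step out in the same direction — a passing tone.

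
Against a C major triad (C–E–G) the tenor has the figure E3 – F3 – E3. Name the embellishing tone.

The harmony at that moment is C major triad (C, E, G); F3 is not a chord tone.
It is approached by step up from E3 and left by step down to E3.
Step away and step back to the same note — a neighbor tone (upper neighbor).

F3 is a neighbor tone.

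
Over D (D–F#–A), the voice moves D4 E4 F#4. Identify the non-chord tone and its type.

The harmony at that moment is D major triad (D, F#, A); E4 is not a chord tone.
It is approached by step up from D4 and left by step up to F#4.
Step in, step out in the same direction — a passing tone.

E4 is a passing tone.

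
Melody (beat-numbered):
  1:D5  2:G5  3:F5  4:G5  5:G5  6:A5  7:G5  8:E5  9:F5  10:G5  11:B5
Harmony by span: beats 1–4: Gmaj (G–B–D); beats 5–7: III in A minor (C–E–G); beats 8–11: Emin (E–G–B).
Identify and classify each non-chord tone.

F5 (beat 3) — neighbor tone; A5 (beat 6) — neighbor tone; F5 (beat 9) — passing tone.

The harmony at that moment is G major triad (G, B, D); F5 is not a chord tone.
It is approached by step down from G5 and left by step up to G5.
Step away and step back to the same note — a neighbor tone (lower neighbor).
The harmony at that moment is C major triad (C, E, G); A5 is not a chord tone.
It is approached by step up from G5 and left by step down to G5.
Step away and step back to the same note — a neighbor tone (upper neighbor).
The harmony at that moment is E minor triad (E, G, B); F5 is not a chord tone.
It is approached by step up from E5 and left by step up to G5.
Step in, step out in the same direction — a passing tone.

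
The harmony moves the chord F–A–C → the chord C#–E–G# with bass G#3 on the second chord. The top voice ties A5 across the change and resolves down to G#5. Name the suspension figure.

9–8 suspension.

At the second chord the bass is G#3. The suspended A5 lies a ninth above the bass; after resolving down by step to G#5, the interval above the bass becomes an octave.
Suspension figures are named by those two intervals: 9–8.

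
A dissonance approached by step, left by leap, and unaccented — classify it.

Approach: by step. Departure: by leap. Metric position: weak.
Step in, leap out, from a weak position — an escape tone (échappée). (It is the mirror image of the appoggiatura, which leaps in and steps out on a strong beat.)

Escape tone.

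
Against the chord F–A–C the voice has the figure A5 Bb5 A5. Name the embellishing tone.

The harmony at that moment is F major triad (F, A, C); Bb5 is not a chord tone.
It is approached by step up from A5 and left by step down to A5.
Step away and step back to the same note — a neighbor tone (upper neighbor).

Bb5 is a neighbor tone.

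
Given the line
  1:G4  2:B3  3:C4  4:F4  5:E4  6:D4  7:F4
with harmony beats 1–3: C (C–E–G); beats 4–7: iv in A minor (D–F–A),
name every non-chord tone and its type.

The harmony at that moment is C major triad (C, E, G); B3 is not a chord tone.
It is approached by leap down from G4 and left by step up to C4.
Leap in, step out — an appoggiatura.
The harmony at that moment is D minor triad (D, F, A); E4 is not a chord tone.
It is approached by step down from F4 and left by step down to D4.
Step in, step out in the same direction — a passing tone.

B3 (beat 2) — appoggiatura; E4 (beat 5) — passing tone.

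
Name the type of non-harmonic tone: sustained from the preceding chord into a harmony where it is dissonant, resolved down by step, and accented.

Approach: by preparation — the pitch is first a chord tone, then held (tied or repeated) while the harmony changes under it. Departure: down by step. Metric position: strong.
A prepared dissonance that resolves downward by step — a suspension. (The same figure resolving upward would be a retardation.)

Suspension.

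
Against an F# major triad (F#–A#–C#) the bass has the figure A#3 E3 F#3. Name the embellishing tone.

E3 is an appoggiatura.

The harmony at that moment is F# major triad (F#, A#, C#); E3 is not a chord tone.
It is approached by leap down from A#3 and left by step up to F#3.
Leap in, step out — an appoggiatura.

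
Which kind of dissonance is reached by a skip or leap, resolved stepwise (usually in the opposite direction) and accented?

Approach: by leap. Departure: by step. Metric position: strong.
Leap in, step out, in a metrically strong position — an appoggiatura. (It is the mirror image of the escape tone, which steps in and leaps out from a weak position.)

Appoggiatura.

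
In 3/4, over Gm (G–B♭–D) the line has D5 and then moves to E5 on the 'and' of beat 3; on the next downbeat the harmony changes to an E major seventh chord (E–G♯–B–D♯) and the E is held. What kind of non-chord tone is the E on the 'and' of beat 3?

The harmony at that moment is G minor triad (G, B♭, D); E5 is not a chord tone.
It is approached by step up from D5 and then sustained as the same pitch into the next harmony.
Arriving early and becoming a chord tone when the harmony changes — an anticipation.

Anticipation.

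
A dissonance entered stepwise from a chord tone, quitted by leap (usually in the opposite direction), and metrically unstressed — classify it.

Approach: by step. Departure: by leap. Metric position: weak.
Step in, leap out, from a weak position — an escape tone (échappée). (It is the mirror image of the appoggiatura, which leaps in and steps out on a strong beat.)

Escape tone.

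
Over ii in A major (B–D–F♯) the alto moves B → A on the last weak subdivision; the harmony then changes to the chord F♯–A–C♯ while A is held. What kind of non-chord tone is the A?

The harmony at that moment is B minor triad (B, D, F♯); A is not a chord tone.
It is approached by step down from B and then sustained as the same pitch into the next harmony.
Arriving early and becoming a chord tone when the harmony changes — an anticipation.

A is an anticipation.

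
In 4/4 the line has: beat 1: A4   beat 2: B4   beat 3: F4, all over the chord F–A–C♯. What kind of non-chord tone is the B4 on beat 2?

The harmony at that moment is F augmented triad (F, A, C♯); B4 is not a chord tone.
It is approached by step up from A4 and left by leap down to F4.
Step in, leap out, on a weak beat — an escape tone.

Escape tone.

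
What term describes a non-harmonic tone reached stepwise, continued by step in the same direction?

Approach: by step. Departure: by step, continuing in the same direction.
Stepwise on both sides with no change of direction means the note fills in the space between two different chord tones — a passing tone. (Had it turned back to its starting note it would be a neighbor tone instead.)

Passing tone.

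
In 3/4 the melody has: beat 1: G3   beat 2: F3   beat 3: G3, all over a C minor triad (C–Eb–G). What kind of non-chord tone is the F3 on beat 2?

Lower neighbor tone.

The harmony at that moment is C minor triad (C, Eb, G); F3 is not a chord tone.
It is approached by step down from G3 and left by step up to G3.
Step away and step back to the same note — a neighbor tone (lower neighbor).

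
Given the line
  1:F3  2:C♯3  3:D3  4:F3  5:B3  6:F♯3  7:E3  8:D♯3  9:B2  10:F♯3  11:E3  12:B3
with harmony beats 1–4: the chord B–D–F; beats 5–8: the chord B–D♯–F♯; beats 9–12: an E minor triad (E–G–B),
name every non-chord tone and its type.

C♯3 (beat 2) — appoggiatura; E3 (beat 7) — passing tone; F♯3 (beat 10) — appoggiatura.

The harmony at that moment is B diminished triad (B, D, F); C♯3 is not a chord tone.
It is approached by leap down from F3 and left by step up to D3.
Leap in, step out — an appoggiatura.
The harmony at that moment is B major triad (B, D♯, F♯); E3 is not a chord tone.
It is approached by step down from F♯3 and left by step down to D♯3.
Step in, step out in the same direction — a passing tone.
The harmony at that moment is E minor triad (E, G, B); F♯3 is not a chord tone.
It is approached by leap up from B2 and left by step down to E3.
Leap in, step out — an appoggiatura.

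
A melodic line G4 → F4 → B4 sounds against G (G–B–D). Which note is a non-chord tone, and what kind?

The harmony at that moment is G major triad (G, B, D); F4 is not a chord tone.
It is approached by step down from G4 and left by leap up to B4.
Step in, leap out — an escape tone.

F4 is an escape tone.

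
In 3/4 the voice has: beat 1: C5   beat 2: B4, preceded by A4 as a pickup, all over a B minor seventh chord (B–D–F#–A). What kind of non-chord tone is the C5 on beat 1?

The harmony at that moment is B minor seventh chord (B, D, F#, A); C5 is not a chord tone.
It is approached by leap up from A4 and left by step down to B4.
Leap in, step out, metrically accented — an appoggiatura.

Appoggiatura.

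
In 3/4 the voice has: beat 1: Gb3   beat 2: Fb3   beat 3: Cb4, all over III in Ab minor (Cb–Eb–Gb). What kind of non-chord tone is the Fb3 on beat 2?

The harmony at that moment is Cb major triad (Cb, Eb, Gb); Fb3 is not a chord tone.
It is approached by step down from Gb3 and left by leap up to Cb4.
Step in, leap out, on a weak beat — an escape tone.

Escape tone.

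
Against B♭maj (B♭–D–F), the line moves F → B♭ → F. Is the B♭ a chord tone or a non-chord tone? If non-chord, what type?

Chord tone (the root of Bb major triad).

Bb major triad contains B♭, D, F; B♭ is the root, so it is a chord tone.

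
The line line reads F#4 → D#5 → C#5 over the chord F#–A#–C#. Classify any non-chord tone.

The harmony at that moment is F# major triad (F#, A#, C#); D#5 is not a chord tone.
It is approached by leap up from F#4 and left by step down to C#5.
Leap in, step out — an appoggiatura.

D#5 is an appoggiatura.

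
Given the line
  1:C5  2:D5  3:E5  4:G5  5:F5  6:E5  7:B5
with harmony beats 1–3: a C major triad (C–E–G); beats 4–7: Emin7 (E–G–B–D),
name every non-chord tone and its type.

The harmony at that moment is C major triad (C, E, G); D5 is not a chord tone.
It is approached by step up from C5 and left by step up to E5.
Step in, step out in the same direction — a passing tone.
The harmony at that moment is E minor seventh chord (E, G, B, D); F5 is not a chord tone.
It is approached by step down from G5 and left by step down to E5.
Step in, step out in the same direction — a passing tone.

D5 (beat 2) — passing tone; F5 (beat 5) — passing tone.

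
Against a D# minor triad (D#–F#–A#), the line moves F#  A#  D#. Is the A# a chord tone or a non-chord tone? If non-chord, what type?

Chord tone (the fifth of D# minor triad).

D# minor triad contains D#, F#, A#; A# is the fifth, so it is a chord tone.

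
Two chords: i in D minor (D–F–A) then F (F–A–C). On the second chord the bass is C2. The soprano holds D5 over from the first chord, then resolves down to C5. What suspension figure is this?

9–8 suspension.

At the second chord the bass is C2. The suspended D5 lies a ninth above the bass; after resolving down by step to C5, the interval above the bass becomes an octave.
Suspension figures are named by those two intervals: 9–8.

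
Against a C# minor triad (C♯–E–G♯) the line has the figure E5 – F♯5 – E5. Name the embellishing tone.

F♯5 is a neighbor tone.

The harmony at that moment is C♯ minor triad (C♯, E, G♯); F♯5 is not a chord tone.
It is approached by step up from E5 and left by step down to E5.
Step away and step back to the same note — a neighbor tone (upper neighbor).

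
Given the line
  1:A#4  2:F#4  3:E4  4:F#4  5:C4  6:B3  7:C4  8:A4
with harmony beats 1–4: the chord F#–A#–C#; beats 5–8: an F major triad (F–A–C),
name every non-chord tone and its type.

The harmony at that moment is F# major triad (F#, A#, C#); E4 is not a chord tone.
It is approached by step down from F#4 and left by step up to F#4.
Step away and step back to the same note — a neighbor tone (lower neighbor).
The harmony at that moment is F major triad (F, A, C); B3 is not a chord tone.
It is approached by step down from C4 and left by step up to C4.
Step away and step back to the same note — a neighbor tone (lower neighbor).

E4 (beat 3) — neighbor tone; B3 (beat 6) — neighbor tone.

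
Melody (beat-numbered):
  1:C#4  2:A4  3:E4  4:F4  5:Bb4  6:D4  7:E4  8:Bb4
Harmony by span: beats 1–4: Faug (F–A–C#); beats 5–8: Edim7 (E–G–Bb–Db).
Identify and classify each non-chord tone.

The harmony at that moment is F augmented triad (F, A, C#); E4 is not a chord tone.
It is approached by leap down from A4 and left by step up to F4.
Leap in, step out — an appoggiatura.
The harmony at that moment is E diminished seventh chord (E, G, Bb, Db); D4 is not a chord tone.
It is approached by leap down from Bb4 and left by step up to E4.
Leap in, step out — an appoggiatura.

E4 (beat 3) — appoggiatura; D4 (beat 6) — appoggiatura.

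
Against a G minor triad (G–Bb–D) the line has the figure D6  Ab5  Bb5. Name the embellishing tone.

The harmony at that moment is G minor triad (G, Bb, D); Ab5 is not a chord tone.
It is approached by leap down from D6 and left by step up to Bb5.
Leap in, step out — an appoggiatura.

Ab5 is an appoggiatura.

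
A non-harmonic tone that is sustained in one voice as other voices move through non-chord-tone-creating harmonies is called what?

Approach: none. Departure: none — a single pitch is sustained while the chords change around it, passing through harmonies that do not contain it.
No melodic motion at all; the dissonance is created entirely by the moving harmonies against the stationary note — a pedal tone (pedal point).

Pedal tone.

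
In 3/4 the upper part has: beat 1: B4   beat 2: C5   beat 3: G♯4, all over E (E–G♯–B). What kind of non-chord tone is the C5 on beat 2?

The harmony at that moment is E major triad (E, G♯, B); C5 is not a chord tone.
It is approached by step up from B4 and left by leap down to G♯4.
Step in, leap out, on a weak beat — an escape tone.

Escape tone.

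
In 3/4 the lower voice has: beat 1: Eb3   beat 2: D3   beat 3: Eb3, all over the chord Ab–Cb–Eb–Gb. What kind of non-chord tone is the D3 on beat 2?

Lower neighbor tone.

The harmony at that moment is Ab minor seventh chord (Ab, Cb, Eb, Gb); D3 is not a chord tone.
It is approached by step down from Eb3 and left by step up to Eb3.
Step away and step back to the same note — a neighbor tone (lower neighbor).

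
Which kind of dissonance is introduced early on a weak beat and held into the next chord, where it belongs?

Approach: ahead of the chord change (typically by step), so it is dissonant against the current harmony. Departure: none — the same pitch is restated or held and is a chord tone of the new harmony.
Dissonant first, consonant once the harmony catches up: the note simply arrives early — an anticipation. (The reverse timing, consonant first and dissonant after the change, would be a suspension or retardation.)

Anticipation.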